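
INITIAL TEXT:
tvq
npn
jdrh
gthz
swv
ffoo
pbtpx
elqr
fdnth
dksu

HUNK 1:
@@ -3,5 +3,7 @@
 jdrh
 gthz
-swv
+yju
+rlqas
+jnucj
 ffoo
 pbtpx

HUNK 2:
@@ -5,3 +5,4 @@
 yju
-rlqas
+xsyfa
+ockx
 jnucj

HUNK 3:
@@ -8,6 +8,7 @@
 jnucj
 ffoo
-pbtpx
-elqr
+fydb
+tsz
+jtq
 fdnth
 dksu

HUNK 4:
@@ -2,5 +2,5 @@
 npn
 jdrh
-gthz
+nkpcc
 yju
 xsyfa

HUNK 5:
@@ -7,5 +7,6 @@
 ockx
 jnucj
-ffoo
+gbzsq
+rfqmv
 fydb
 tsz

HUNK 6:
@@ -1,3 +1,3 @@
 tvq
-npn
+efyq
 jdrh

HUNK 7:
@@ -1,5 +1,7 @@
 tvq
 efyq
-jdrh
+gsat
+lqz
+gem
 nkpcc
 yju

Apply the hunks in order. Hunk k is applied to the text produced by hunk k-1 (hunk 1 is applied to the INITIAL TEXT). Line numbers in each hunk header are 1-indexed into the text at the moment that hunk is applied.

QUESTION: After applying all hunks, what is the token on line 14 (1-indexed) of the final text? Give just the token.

Hunk 1: at line 3 remove [swv] add [yju,rlqas,jnucj] -> 12 lines: tvq npn jdrh gthz yju rlqas jnucj ffoo pbtpx elqr fdnth dksu
Hunk 2: at line 5 remove [rlqas] add [xsyfa,ockx] -> 13 lines: tvq npn jdrh gthz yju xsyfa ockx jnucj ffoo pbtpx elqr fdnth dksu
Hunk 3: at line 8 remove [pbtpx,elqr] add [fydb,tsz,jtq] -> 14 lines: tvq npn jdrh gthz yju xsyfa ockx jnucj ffoo fydb tsz jtq fdnth dksu
Hunk 4: at line 2 remove [gthz] add [nkpcc] -> 14 lines: tvq npn jdrh nkpcc yju xsyfa ockx jnucj ffoo fydb tsz jtq fdnth dksu
Hunk 5: at line 7 remove [ffoo] add [gbzsq,rfqmv] -> 15 lines: tvq npn jdrh nkpcc yju xsyfa ockx jnucj gbzsq rfqmv fydb tsz jtq fdnth dksu
Hunk 6: at line 1 remove [npn] add [efyq] -> 15 lines: tvq efyq jdrh nkpcc yju xsyfa ockx jnucj gbzsq rfqmv fydb tsz jtq fdnth dksu
Hunk 7: at line 1 remove [jdrh] add [gsat,lqz,gem] -> 17 lines: tvq efyq gsat lqz gem nkpcc yju xsyfa ockx jnucj gbzsq rfqmv fydb tsz jtq fdnth dksu
Final line 14: tsz

Answer: tsz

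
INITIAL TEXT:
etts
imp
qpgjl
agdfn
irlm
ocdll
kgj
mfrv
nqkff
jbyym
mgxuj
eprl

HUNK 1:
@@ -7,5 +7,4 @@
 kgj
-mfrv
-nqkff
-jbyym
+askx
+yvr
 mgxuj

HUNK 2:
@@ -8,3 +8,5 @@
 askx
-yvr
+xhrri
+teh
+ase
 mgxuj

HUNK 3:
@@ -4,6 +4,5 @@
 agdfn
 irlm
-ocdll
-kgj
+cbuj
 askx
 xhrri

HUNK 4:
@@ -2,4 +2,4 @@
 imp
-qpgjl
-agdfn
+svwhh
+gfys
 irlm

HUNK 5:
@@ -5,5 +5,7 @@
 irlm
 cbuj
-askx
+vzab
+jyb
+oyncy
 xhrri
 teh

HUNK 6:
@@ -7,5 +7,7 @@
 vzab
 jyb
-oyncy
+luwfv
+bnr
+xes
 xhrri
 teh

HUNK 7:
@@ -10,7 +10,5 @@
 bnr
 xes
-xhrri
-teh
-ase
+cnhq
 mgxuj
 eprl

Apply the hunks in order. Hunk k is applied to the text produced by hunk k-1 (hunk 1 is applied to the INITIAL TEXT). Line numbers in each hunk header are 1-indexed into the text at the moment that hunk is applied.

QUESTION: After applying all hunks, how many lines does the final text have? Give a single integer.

Answer: 14

Derivation:
Hunk 1: at line 7 remove [mfrv,nqkff,jbyym] add [askx,yvr] -> 11 lines: etts imp qpgjl agdfn irlm ocdll kgj askx yvr mgxuj eprl
Hunk 2: at line 8 remove [yvr] add [xhrri,teh,ase] -> 13 lines: etts imp qpgjl agdfn irlm ocdll kgj askx xhrri teh ase mgxuj eprl
Hunk 3: at line 4 remove [ocdll,kgj] add [cbuj] -> 12 lines: etts imp qpgjl agdfn irlm cbuj askx xhrri teh ase mgxuj eprl
Hunk 4: at line 2 remove [qpgjl,agdfn] add [svwhh,gfys] -> 12 lines: etts imp svwhh gfys irlm cbuj askx xhrri teh ase mgxuj eprl
Hunk 5: at line 5 remove [askx] add [vzab,jyb,oyncy] -> 14 lines: etts imp svwhh gfys irlm cbuj vzab jyb oyncy xhrri teh ase mgxuj eprl
Hunk 6: at line 7 remove [oyncy] add [luwfv,bnr,xes] -> 16 lines: etts imp svwhh gfys irlm cbuj vzab jyb luwfv bnr xes xhrri teh ase mgxuj eprl
Hunk 7: at line 10 remove [xhrri,teh,ase] add [cnhq] -> 14 lines: etts imp svwhh gfys irlm cbuj vzab jyb luwfv bnr xes cnhq mgxuj eprl
Final line count: 14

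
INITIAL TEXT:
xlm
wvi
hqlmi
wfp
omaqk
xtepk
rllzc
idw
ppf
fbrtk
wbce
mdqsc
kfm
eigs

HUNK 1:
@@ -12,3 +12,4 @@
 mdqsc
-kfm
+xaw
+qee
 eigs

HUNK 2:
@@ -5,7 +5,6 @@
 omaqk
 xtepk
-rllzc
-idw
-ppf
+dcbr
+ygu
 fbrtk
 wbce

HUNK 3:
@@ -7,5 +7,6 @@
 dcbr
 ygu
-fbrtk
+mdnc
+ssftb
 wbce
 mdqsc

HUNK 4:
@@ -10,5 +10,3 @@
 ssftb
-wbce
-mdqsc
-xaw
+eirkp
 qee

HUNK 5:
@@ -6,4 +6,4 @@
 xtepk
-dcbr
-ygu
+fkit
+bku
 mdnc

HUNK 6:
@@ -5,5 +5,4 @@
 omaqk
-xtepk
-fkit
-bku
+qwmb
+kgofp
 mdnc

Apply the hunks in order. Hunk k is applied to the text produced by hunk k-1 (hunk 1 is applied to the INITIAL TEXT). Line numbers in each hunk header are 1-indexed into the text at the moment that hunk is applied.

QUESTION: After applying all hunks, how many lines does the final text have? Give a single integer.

Hunk 1: at line 12 remove [kfm] add [xaw,qee] -> 15 lines: xlm wvi hqlmi wfp omaqk xtepk rllzc idw ppf fbrtk wbce mdqsc xaw qee eigs
Hunk 2: at line 5 remove [rllzc,idw,ppf] add [dcbr,ygu] -> 14 lines: xlm wvi hqlmi wfp omaqk xtepk dcbr ygu fbrtk wbce mdqsc xaw qee eigs
Hunk 3: at line 7 remove [fbrtk] add [mdnc,ssftb] -> 15 lines: xlm wvi hqlmi wfp omaqk xtepk dcbr ygu mdnc ssftb wbce mdqsc xaw qee eigs
Hunk 4: at line 10 remove [wbce,mdqsc,xaw] add [eirkp] -> 13 lines: xlm wvi hqlmi wfp omaqk xtepk dcbr ygu mdnc ssftb eirkp qee eigs
Hunk 5: at line 6 remove [dcbr,ygu] add [fkit,bku] -> 13 lines: xlm wvi hqlmi wfp omaqk xtepk fkit bku mdnc ssftb eirkp qee eigs
Hunk 6: at line 5 remove [xtepk,fkit,bku] add [qwmb,kgofp] -> 12 lines: xlm wvi hqlmi wfp omaqk qwmb kgofp mdnc ssftb eirkp qee eigs
Final line count: 12

Answer: 12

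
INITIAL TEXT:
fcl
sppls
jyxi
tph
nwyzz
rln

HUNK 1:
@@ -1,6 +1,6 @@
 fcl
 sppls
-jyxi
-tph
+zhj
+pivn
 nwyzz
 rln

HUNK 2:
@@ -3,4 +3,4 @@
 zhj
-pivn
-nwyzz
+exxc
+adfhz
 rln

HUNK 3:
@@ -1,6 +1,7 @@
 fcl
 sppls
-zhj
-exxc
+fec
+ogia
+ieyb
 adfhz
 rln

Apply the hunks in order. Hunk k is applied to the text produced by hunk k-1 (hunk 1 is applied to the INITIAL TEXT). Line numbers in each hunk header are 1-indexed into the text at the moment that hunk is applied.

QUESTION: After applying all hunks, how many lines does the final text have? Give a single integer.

Answer: 7

Derivation:
Hunk 1: at line 1 remove [jyxi,tph] add [zhj,pivn] -> 6 lines: fcl sppls zhj pivn nwyzz rln
Hunk 2: at line 3 remove [pivn,nwyzz] add [exxc,adfhz] -> 6 lines: fcl sppls zhj exxc adfhz rln
Hunk 3: at line 1 remove [zhj,exxc] add [fec,ogia,ieyb] -> 7 lines: fcl sppls fec ogia ieyb adfhz rln
Final line count: 7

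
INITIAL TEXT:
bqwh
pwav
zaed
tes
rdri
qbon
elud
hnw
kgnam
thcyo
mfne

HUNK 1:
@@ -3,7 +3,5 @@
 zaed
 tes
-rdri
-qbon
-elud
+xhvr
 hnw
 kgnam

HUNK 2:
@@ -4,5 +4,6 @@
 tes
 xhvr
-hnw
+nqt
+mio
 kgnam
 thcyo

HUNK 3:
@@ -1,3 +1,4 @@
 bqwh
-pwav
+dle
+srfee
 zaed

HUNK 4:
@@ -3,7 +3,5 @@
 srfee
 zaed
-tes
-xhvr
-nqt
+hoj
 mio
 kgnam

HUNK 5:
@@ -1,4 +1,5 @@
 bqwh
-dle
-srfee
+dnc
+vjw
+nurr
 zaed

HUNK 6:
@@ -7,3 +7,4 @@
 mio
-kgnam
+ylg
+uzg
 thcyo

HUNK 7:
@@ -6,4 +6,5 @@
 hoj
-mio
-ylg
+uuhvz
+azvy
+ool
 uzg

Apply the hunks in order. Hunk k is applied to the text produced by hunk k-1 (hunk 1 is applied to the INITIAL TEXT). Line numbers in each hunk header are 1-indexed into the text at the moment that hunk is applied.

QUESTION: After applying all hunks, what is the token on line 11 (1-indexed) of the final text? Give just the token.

Answer: thcyo

Derivation:
Hunk 1: at line 3 remove [rdri,qbon,elud] add [xhvr] -> 9 lines: bqwh pwav zaed tes xhvr hnw kgnam thcyo mfne
Hunk 2: at line 4 remove [hnw] add [nqt,mio] -> 10 lines: bqwh pwav zaed tes xhvr nqt mio kgnam thcyo mfne
Hunk 3: at line 1 remove [pwav] add [dle,srfee] -> 11 lines: bqwh dle srfee zaed tes xhvr nqt mio kgnam thcyo mfne
Hunk 4: at line 3 remove [tes,xhvr,nqt] add [hoj] -> 9 lines: bqwh dle srfee zaed hoj mio kgnam thcyo mfne
Hunk 5: at line 1 remove [dle,srfee] add [dnc,vjw,nurr] -> 10 lines: bqwh dnc vjw nurr zaed hoj mio kgnam thcyo mfne
Hunk 6: at line 7 remove [kgnam] add [ylg,uzg] -> 11 lines: bqwh dnc vjw nurr zaed hoj mio ylg uzg thcyo mfne
Hunk 7: at line 6 remove [mio,ylg] add [uuhvz,azvy,ool] -> 12 lines: bqwh dnc vjw nurr zaed hoj uuhvz azvy ool uzg thcyo mfne
Final line 11: thcyo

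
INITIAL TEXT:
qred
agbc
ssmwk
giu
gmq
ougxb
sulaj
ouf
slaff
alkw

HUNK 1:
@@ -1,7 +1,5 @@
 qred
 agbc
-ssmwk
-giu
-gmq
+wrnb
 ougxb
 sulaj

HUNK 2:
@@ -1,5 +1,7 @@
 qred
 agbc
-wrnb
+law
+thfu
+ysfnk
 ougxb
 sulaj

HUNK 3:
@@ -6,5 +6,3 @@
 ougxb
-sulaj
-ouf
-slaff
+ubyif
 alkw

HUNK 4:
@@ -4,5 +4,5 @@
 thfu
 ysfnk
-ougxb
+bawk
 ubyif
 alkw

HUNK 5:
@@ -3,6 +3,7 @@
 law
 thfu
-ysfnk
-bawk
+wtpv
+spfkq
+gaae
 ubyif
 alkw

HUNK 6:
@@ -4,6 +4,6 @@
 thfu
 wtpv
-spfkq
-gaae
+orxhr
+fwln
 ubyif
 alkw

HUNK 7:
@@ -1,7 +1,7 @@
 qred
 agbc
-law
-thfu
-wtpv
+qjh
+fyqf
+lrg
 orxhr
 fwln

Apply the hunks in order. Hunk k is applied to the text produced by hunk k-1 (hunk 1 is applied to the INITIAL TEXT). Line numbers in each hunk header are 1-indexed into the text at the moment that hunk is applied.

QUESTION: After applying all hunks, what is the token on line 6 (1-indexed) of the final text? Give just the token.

Answer: orxhr

Derivation:
Hunk 1: at line 1 remove [ssmwk,giu,gmq] add [wrnb] -> 8 lines: qred agbc wrnb ougxb sulaj ouf slaff alkw
Hunk 2: at line 1 remove [wrnb] add [law,thfu,ysfnk] -> 10 lines: qred agbc law thfu ysfnk ougxb sulaj ouf slaff alkw
Hunk 3: at line 6 remove [sulaj,ouf,slaff] add [ubyif] -> 8 lines: qred agbc law thfu ysfnk ougxb ubyif alkw
Hunk 4: at line 4 remove [ougxb] add [bawk] -> 8 lines: qred agbc law thfu ysfnk bawk ubyif alkw
Hunk 5: at line 3 remove [ysfnk,bawk] add [wtpv,spfkq,gaae] -> 9 lines: qred agbc law thfu wtpv spfkq gaae ubyif alkw
Hunk 6: at line 4 remove [spfkq,gaae] add [orxhr,fwln] -> 9 lines: qred agbc law thfu wtpv orxhr fwln ubyif alkw
Hunk 7: at line 1 remove [law,thfu,wtpv] add [qjh,fyqf,lrg] -> 9 lines: qred agbc qjh fyqf lrg orxhr fwln ubyif alkw
Final line 6: orxhr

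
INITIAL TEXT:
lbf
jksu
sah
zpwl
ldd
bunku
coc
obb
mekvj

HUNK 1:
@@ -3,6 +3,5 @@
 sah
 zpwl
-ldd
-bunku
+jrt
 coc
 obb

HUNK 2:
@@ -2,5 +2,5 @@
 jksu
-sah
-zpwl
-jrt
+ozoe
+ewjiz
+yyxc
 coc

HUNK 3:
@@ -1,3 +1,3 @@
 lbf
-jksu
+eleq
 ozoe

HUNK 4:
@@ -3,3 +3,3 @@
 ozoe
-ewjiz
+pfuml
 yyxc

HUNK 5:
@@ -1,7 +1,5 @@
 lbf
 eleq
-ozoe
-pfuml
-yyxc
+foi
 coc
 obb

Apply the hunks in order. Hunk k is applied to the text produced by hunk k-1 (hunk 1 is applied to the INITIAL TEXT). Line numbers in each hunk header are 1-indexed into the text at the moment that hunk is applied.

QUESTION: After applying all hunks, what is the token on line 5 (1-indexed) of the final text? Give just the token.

Hunk 1: at line 3 remove [ldd,bunku] add [jrt] -> 8 lines: lbf jksu sah zpwl jrt coc obb mekvj
Hunk 2: at line 2 remove [sah,zpwl,jrt] add [ozoe,ewjiz,yyxc] -> 8 lines: lbf jksu ozoe ewjiz yyxc coc obb mekvj
Hunk 3: at line 1 remove [jksu] add [eleq] -> 8 lines: lbf eleq ozoe ewjiz yyxc coc obb mekvj
Hunk 4: at line 3 remove [ewjiz] add [pfuml] -> 8 lines: lbf eleq ozoe pfuml yyxc coc obb mekvj
Hunk 5: at line 1 remove [ozoe,pfuml,yyxc] add [foi] -> 6 lines: lbf eleq foi coc obb mekvj
Final line 5: obb

Answer: obb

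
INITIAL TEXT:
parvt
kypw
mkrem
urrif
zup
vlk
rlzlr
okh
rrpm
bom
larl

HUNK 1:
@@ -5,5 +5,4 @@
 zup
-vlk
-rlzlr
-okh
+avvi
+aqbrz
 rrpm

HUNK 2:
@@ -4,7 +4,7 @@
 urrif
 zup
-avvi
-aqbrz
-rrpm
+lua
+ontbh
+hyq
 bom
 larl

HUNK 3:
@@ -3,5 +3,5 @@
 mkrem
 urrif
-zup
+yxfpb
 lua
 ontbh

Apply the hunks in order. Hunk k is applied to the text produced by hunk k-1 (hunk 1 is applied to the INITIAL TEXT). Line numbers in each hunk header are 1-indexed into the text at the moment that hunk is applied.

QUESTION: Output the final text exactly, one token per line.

Hunk 1: at line 5 remove [vlk,rlzlr,okh] add [avvi,aqbrz] -> 10 lines: parvt kypw mkrem urrif zup avvi aqbrz rrpm bom larl
Hunk 2: at line 4 remove [avvi,aqbrz,rrpm] add [lua,ontbh,hyq] -> 10 lines: parvt kypw mkrem urrif zup lua ontbh hyq bom larl
Hunk 3: at line 3 remove [zup] add [yxfpb] -> 10 lines: parvt kypw mkrem urrif yxfpb lua ontbh hyq bom larl

Answer: parvt
kypw
mkrem
urrif
yxfpb
lua
ontbh
hyq
bom
larl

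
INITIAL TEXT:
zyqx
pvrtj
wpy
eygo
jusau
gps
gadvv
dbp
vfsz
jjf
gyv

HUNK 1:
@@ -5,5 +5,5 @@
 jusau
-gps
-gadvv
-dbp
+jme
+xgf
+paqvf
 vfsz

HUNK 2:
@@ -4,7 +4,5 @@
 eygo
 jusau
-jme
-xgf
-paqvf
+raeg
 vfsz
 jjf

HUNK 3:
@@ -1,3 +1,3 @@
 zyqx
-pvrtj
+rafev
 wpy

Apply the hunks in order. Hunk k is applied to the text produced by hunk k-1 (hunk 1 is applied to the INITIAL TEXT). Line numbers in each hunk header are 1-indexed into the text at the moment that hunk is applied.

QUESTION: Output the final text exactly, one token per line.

Hunk 1: at line 5 remove [gps,gadvv,dbp] add [jme,xgf,paqvf] -> 11 lines: zyqx pvrtj wpy eygo jusau jme xgf paqvf vfsz jjf gyv
Hunk 2: at line 4 remove [jme,xgf,paqvf] add [raeg] -> 9 lines: zyqx pvrtj wpy eygo jusau raeg vfsz jjf gyv
Hunk 3: at line 1 remove [pvrtj] add [rafev] -> 9 lines: zyqx rafev wpy eygo jusau raeg vfsz jjf gyv

Answer: zyqx
rafev
wpy
eygo
jusau
raeg
vfsz
jjf
gyv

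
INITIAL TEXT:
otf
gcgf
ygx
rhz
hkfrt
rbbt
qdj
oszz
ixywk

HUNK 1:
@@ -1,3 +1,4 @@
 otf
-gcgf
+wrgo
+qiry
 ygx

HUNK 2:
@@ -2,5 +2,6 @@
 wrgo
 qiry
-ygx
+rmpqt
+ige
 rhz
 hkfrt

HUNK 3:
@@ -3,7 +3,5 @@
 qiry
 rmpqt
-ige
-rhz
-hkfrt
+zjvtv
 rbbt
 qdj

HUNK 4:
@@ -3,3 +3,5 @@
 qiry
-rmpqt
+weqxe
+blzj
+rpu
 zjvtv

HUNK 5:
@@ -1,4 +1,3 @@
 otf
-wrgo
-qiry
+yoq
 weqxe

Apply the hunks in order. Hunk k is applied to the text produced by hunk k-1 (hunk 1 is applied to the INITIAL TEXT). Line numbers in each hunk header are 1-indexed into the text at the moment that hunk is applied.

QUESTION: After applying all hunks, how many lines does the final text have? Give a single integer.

Hunk 1: at line 1 remove [gcgf] add [wrgo,qiry] -> 10 lines: otf wrgo qiry ygx rhz hkfrt rbbt qdj oszz ixywk
Hunk 2: at line 2 remove [ygx] add [rmpqt,ige] -> 11 lines: otf wrgo qiry rmpqt ige rhz hkfrt rbbt qdj oszz ixywk
Hunk 3: at line 3 remove [ige,rhz,hkfrt] add [zjvtv] -> 9 lines: otf wrgo qiry rmpqt zjvtv rbbt qdj oszz ixywk
Hunk 4: at line 3 remove [rmpqt] add [weqxe,blzj,rpu] -> 11 lines: otf wrgo qiry weqxe blzj rpu zjvtv rbbt qdj oszz ixywk
Hunk 5: at line 1 remove [wrgo,qiry] add [yoq] -> 10 lines: otf yoq weqxe blzj rpu zjvtv rbbt qdj oszz ixywk
Final line count: 10

Answer: 10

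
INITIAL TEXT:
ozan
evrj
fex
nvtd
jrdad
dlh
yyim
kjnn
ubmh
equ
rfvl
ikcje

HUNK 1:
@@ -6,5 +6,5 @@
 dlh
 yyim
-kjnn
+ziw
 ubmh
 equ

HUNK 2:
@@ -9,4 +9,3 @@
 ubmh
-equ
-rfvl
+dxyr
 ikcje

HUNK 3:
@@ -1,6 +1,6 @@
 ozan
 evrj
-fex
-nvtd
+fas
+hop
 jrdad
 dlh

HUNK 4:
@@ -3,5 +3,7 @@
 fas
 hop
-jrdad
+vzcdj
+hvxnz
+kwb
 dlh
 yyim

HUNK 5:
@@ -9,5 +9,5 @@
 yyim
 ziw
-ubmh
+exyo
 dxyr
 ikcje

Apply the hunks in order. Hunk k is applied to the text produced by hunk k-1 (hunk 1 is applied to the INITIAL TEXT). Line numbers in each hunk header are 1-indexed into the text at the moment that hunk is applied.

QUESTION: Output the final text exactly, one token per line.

Answer: ozan
evrj
fas
hop
vzcdj
hvxnz
kwb
dlh
yyim
ziw
exyo
dxyr
ikcje

Derivation:
Hunk 1: at line 6 remove [kjnn] add [ziw] -> 12 lines: ozan evrj fex nvtd jrdad dlh yyim ziw ubmh equ rfvl ikcje
Hunk 2: at line 9 remove [equ,rfvl] add [dxyr] -> 11 lines: ozan evrj fex nvtd jrdad dlh yyim ziw ubmh dxyr ikcje
Hunk 3: at line 1 remove [fex,nvtd] add [fas,hop] -> 11 lines: ozan evrj fas hop jrdad dlh yyim ziw ubmh dxyr ikcje
Hunk 4: at line 3 remove [jrdad] add [vzcdj,hvxnz,kwb] -> 13 lines: ozan evrj fas hop vzcdj hvxnz kwb dlh yyim ziw ubmh dxyr ikcje
Hunk 5: at line 9 remove [ubmh] add [exyo] -> 13 lines: ozan evrj fas hop vzcdj hvxnz kwb dlh yyim ziw exyo dxyr ikcje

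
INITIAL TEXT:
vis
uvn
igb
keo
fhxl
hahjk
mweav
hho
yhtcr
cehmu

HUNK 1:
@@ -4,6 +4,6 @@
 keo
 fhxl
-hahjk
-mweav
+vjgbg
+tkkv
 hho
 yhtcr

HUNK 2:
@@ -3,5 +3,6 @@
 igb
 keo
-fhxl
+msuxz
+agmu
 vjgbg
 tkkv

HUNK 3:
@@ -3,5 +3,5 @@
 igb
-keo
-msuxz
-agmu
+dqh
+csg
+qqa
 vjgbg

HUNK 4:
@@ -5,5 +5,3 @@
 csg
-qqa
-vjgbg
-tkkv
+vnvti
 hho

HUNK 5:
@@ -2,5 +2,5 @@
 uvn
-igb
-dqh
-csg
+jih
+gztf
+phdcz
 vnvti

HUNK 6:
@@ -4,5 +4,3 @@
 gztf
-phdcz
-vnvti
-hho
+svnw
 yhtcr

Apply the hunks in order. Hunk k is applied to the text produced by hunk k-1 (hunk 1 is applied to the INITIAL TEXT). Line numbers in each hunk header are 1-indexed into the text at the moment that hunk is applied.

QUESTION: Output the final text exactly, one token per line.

Hunk 1: at line 4 remove [hahjk,mweav] add [vjgbg,tkkv] -> 10 lines: vis uvn igb keo fhxl vjgbg tkkv hho yhtcr cehmu
Hunk 2: at line 3 remove [fhxl] add [msuxz,agmu] -> 11 lines: vis uvn igb keo msuxz agmu vjgbg tkkv hho yhtcr cehmu
Hunk 3: at line 3 remove [keo,msuxz,agmu] add [dqh,csg,qqa] -> 11 lines: vis uvn igb dqh csg qqa vjgbg tkkv hho yhtcr cehmu
Hunk 4: at line 5 remove [qqa,vjgbg,tkkv] add [vnvti] -> 9 lines: vis uvn igb dqh csg vnvti hho yhtcr cehmu
Hunk 5: at line 2 remove [igb,dqh,csg] add [jih,gztf,phdcz] -> 9 lines: vis uvn jih gztf phdcz vnvti hho yhtcr cehmu
Hunk 6: at line 4 remove [phdcz,vnvti,hho] add [svnw] -> 7 lines: vis uvn jih gztf svnw yhtcr cehmu

Answer: vis
uvn
jih
gztf
svnw
yhtcr
cehmu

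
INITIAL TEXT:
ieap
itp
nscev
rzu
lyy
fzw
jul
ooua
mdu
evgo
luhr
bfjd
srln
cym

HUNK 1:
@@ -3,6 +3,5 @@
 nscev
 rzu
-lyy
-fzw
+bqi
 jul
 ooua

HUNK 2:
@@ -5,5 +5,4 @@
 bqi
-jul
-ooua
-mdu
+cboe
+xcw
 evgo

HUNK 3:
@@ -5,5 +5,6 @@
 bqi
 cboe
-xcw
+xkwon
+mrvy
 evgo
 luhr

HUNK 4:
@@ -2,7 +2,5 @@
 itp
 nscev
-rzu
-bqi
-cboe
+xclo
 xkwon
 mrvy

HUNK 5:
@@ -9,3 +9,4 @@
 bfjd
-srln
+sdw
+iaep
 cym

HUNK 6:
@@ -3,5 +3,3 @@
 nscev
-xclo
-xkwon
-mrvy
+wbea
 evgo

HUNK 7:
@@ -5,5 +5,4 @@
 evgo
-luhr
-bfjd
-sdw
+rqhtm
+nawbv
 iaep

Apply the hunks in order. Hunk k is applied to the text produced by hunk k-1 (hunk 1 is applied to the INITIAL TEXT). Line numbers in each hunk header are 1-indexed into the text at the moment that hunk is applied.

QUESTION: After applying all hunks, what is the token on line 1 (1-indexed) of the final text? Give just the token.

Answer: ieap

Derivation:
Hunk 1: at line 3 remove [lyy,fzw] add [bqi] -> 13 lines: ieap itp nscev rzu bqi jul ooua mdu evgo luhr bfjd srln cym
Hunk 2: at line 5 remove [jul,ooua,mdu] add [cboe,xcw] -> 12 lines: ieap itp nscev rzu bqi cboe xcw evgo luhr bfjd srln cym
Hunk 3: at line 5 remove [xcw] add [xkwon,mrvy] -> 13 lines: ieap itp nscev rzu bqi cboe xkwon mrvy evgo luhr bfjd srln cym
Hunk 4: at line 2 remove [rzu,bqi,cboe] add [xclo] -> 11 lines: ieap itp nscev xclo xkwon mrvy evgo luhr bfjd srln cym
Hunk 5: at line 9 remove [srln] add [sdw,iaep] -> 12 lines: ieap itp nscev xclo xkwon mrvy evgo luhr bfjd sdw iaep cym
Hunk 6: at line 3 remove [xclo,xkwon,mrvy] add [wbea] -> 10 lines: ieap itp nscev wbea evgo luhr bfjd sdw iaep cym
Hunk 7: at line 5 remove [luhr,bfjd,sdw] add [rqhtm,nawbv] -> 9 lines: ieap itp nscev wbea evgo rqhtm nawbv iaep cym
Final line 1: ieap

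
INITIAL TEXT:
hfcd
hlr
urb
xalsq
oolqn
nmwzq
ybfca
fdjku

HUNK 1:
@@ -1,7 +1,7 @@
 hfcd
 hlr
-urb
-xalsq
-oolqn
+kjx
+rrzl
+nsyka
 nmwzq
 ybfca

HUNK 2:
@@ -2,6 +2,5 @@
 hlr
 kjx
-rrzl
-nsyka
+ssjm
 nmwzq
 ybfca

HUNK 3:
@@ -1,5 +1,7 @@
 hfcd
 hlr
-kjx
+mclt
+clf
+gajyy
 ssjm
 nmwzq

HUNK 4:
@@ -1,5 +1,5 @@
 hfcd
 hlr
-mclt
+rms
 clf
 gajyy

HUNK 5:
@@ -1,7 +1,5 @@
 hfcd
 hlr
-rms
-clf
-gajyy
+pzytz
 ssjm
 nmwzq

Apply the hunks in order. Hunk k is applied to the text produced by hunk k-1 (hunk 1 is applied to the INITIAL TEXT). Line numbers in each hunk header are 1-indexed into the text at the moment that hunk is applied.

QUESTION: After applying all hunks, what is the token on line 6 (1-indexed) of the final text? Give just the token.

Hunk 1: at line 1 remove [urb,xalsq,oolqn] add [kjx,rrzl,nsyka] -> 8 lines: hfcd hlr kjx rrzl nsyka nmwzq ybfca fdjku
Hunk 2: at line 2 remove [rrzl,nsyka] add [ssjm] -> 7 lines: hfcd hlr kjx ssjm nmwzq ybfca fdjku
Hunk 3: at line 1 remove [kjx] add [mclt,clf,gajyy] -> 9 lines: hfcd hlr mclt clf gajyy ssjm nmwzq ybfca fdjku
Hunk 4: at line 1 remove [mclt] add [rms] -> 9 lines: hfcd hlr rms clf gajyy ssjm nmwzq ybfca fdjku
Hunk 5: at line 1 remove [rms,clf,gajyy] add [pzytz] -> 7 lines: hfcd hlr pzytz ssjm nmwzq ybfca fdjku
Final line 6: ybfca

Answer: ybfca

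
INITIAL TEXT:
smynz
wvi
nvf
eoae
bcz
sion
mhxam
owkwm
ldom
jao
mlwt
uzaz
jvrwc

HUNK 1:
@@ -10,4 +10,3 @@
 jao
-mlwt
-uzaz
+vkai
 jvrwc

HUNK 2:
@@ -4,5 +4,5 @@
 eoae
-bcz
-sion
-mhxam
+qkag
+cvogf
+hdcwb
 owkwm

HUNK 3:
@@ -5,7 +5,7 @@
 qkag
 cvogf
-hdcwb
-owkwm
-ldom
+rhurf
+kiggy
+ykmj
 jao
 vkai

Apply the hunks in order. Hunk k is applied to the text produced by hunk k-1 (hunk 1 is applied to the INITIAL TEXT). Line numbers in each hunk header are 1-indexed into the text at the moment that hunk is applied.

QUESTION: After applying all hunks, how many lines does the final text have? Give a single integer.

Hunk 1: at line 10 remove [mlwt,uzaz] add [vkai] -> 12 lines: smynz wvi nvf eoae bcz sion mhxam owkwm ldom jao vkai jvrwc
Hunk 2: at line 4 remove [bcz,sion,mhxam] add [qkag,cvogf,hdcwb] -> 12 lines: smynz wvi nvf eoae qkag cvogf hdcwb owkwm ldom jao vkai jvrwc
Hunk 3: at line 5 remove [hdcwb,owkwm,ldom] add [rhurf,kiggy,ykmj] -> 12 lines: smynz wvi nvf eoae qkag cvogf rhurf kiggy ykmj jao vkai jvrwc
Final line count: 12

Answer: 12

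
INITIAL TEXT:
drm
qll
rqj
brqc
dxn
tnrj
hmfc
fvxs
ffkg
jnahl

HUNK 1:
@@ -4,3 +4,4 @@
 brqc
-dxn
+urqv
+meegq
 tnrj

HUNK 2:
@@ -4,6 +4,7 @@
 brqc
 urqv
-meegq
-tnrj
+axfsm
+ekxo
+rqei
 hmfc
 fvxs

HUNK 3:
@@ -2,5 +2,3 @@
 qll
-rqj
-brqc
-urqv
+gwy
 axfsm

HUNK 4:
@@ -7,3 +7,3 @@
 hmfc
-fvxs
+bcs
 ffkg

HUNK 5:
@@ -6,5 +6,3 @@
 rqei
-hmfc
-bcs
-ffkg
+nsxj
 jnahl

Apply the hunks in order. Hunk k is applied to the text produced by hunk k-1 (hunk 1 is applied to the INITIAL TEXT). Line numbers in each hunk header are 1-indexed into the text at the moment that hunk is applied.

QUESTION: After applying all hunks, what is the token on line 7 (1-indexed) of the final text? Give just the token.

Answer: nsxj

Derivation:
Hunk 1: at line 4 remove [dxn] add [urqv,meegq] -> 11 lines: drm qll rqj brqc urqv meegq tnrj hmfc fvxs ffkg jnahl
Hunk 2: at line 4 remove [meegq,tnrj] add [axfsm,ekxo,rqei] -> 12 lines: drm qll rqj brqc urqv axfsm ekxo rqei hmfc fvxs ffkg jnahl
Hunk 3: at line 2 remove [rqj,brqc,urqv] add [gwy] -> 10 lines: drm qll gwy axfsm ekxo rqei hmfc fvxs ffkg jnahl
Hunk 4: at line 7 remove [fvxs] add [bcs] -> 10 lines: drm qll gwy axfsm ekxo rqei hmfc bcs ffkg jnahl
Hunk 5: at line 6 remove [hmfc,bcs,ffkg] add [nsxj] -> 8 lines: drm qll gwy axfsm ekxo rqei nsxj jnahl
Final line 7: nsxj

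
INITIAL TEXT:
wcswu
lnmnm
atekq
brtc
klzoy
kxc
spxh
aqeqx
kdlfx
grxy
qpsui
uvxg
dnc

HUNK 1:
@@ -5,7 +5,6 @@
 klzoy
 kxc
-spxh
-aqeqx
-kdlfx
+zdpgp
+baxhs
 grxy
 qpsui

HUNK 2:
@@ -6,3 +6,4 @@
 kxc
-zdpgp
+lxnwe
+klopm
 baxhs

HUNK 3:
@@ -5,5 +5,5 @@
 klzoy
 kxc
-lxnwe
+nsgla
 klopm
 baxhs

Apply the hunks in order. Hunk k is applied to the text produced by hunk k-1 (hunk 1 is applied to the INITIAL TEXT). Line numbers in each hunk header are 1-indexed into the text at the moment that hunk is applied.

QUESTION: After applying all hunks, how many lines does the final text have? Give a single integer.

Answer: 13

Derivation:
Hunk 1: at line 5 remove [spxh,aqeqx,kdlfx] add [zdpgp,baxhs] -> 12 lines: wcswu lnmnm atekq brtc klzoy kxc zdpgp baxhs grxy qpsui uvxg dnc
Hunk 2: at line 6 remove [zdpgp] add [lxnwe,klopm] -> 13 lines: wcswu lnmnm atekq brtc klzoy kxc lxnwe klopm baxhs grxy qpsui uvxg dnc
Hunk 3: at line 5 remove [lxnwe] add [nsgla] -> 13 lines: wcswu lnmnm atekq brtc klzoy kxc nsgla klopm baxhs grxy qpsui uvxg dnc
Final line count: 13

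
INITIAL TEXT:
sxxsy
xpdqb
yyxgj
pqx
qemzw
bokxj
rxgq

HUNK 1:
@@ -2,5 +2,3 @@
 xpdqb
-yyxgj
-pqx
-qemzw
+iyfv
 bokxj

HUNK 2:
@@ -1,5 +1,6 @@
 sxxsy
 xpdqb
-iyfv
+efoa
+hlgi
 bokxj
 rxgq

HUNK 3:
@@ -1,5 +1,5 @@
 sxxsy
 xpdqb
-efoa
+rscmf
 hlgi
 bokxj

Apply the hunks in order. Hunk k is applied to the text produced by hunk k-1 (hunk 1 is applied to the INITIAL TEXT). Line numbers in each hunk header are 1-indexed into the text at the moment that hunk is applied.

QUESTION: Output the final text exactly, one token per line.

Answer: sxxsy
xpdqb
rscmf
hlgi
bokxj
rxgq

Derivation:
Hunk 1: at line 2 remove [yyxgj,pqx,qemzw] add [iyfv] -> 5 lines: sxxsy xpdqb iyfv bokxj rxgq
Hunk 2: at line 1 remove [iyfv] add [efoa,hlgi] -> 6 lines: sxxsy xpdqb efoa hlgi bokxj rxgq
Hunk 3: at line 1 remove [efoa] add [rscmf] -> 6 lines: sxxsy xpdqb rscmf hlgi bokxj rxgq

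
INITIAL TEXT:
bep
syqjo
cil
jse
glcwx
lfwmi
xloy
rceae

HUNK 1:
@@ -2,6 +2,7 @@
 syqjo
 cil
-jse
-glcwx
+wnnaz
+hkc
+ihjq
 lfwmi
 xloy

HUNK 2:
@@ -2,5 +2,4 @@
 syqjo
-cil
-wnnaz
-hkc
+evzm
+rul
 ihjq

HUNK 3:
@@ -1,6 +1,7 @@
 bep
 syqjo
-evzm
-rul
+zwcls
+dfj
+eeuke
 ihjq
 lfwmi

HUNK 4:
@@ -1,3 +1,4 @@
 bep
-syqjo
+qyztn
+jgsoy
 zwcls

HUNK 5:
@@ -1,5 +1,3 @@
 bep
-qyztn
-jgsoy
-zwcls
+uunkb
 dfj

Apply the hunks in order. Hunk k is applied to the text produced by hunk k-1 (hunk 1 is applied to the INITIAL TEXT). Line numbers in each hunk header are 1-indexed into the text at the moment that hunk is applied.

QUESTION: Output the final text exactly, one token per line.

Hunk 1: at line 2 remove [jse,glcwx] add [wnnaz,hkc,ihjq] -> 9 lines: bep syqjo cil wnnaz hkc ihjq lfwmi xloy rceae
Hunk 2: at line 2 remove [cil,wnnaz,hkc] add [evzm,rul] -> 8 lines: bep syqjo evzm rul ihjq lfwmi xloy rceae
Hunk 3: at line 1 remove [evzm,rul] add [zwcls,dfj,eeuke] -> 9 lines: bep syqjo zwcls dfj eeuke ihjq lfwmi xloy rceae
Hunk 4: at line 1 remove [syqjo] add [qyztn,jgsoy] -> 10 lines: bep qyztn jgsoy zwcls dfj eeuke ihjq lfwmi xloy rceae
Hunk 5: at line 1 remove [qyztn,jgsoy,zwcls] add [uunkb] -> 8 lines: bep uunkb dfj eeuke ihjq lfwmi xloy rceae

Answer: bep
uunkb
dfj
eeuke
ihjq
lfwmi
xloy
rceae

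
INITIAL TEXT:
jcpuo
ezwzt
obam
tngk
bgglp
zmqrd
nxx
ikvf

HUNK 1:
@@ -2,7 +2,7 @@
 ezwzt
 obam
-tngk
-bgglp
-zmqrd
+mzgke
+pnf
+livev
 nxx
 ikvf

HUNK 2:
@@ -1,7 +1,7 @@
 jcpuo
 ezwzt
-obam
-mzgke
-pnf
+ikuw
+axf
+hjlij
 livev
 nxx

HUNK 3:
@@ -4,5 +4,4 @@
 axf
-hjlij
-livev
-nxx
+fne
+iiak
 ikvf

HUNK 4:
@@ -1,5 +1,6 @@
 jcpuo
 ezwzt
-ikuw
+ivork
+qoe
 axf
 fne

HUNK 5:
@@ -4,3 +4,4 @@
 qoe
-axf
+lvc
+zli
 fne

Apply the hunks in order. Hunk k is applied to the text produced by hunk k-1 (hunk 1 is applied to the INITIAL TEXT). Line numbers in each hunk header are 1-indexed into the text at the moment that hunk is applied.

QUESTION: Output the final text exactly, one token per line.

Hunk 1: at line 2 remove [tngk,bgglp,zmqrd] add [mzgke,pnf,livev] -> 8 lines: jcpuo ezwzt obam mzgke pnf livev nxx ikvf
Hunk 2: at line 1 remove [obam,mzgke,pnf] add [ikuw,axf,hjlij] -> 8 lines: jcpuo ezwzt ikuw axf hjlij livev nxx ikvf
Hunk 3: at line 4 remove [hjlij,livev,nxx] add [fne,iiak] -> 7 lines: jcpuo ezwzt ikuw axf fne iiak ikvf
Hunk 4: at line 1 remove [ikuw] add [ivork,qoe] -> 8 lines: jcpuo ezwzt ivork qoe axf fne iiak ikvf
Hunk 5: at line 4 remove [axf] add [lvc,zli] -> 9 lines: jcpuo ezwzt ivork qoe lvc zli fne iiak ikvf

Answer: jcpuo
ezwzt
ivork
qoe
lvc
zli
fne
iiak
ikvf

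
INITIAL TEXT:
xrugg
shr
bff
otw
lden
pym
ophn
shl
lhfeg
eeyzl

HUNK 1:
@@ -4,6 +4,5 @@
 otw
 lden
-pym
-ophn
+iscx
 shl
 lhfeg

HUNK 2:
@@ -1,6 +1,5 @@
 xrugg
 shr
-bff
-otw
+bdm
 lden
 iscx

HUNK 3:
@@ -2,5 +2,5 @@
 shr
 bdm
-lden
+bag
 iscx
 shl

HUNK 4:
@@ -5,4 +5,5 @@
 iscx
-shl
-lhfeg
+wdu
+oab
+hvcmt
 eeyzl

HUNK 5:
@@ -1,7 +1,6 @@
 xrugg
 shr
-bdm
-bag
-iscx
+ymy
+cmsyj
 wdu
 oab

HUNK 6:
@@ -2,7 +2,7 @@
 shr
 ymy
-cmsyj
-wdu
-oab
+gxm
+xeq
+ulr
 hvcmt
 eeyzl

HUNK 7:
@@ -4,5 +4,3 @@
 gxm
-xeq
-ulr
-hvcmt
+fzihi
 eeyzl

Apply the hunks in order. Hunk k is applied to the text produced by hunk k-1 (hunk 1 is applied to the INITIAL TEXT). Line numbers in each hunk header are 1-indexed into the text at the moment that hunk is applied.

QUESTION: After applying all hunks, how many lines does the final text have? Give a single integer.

Hunk 1: at line 4 remove [pym,ophn] add [iscx] -> 9 lines: xrugg shr bff otw lden iscx shl lhfeg eeyzl
Hunk 2: at line 1 remove [bff,otw] add [bdm] -> 8 lines: xrugg shr bdm lden iscx shl lhfeg eeyzl
Hunk 3: at line 2 remove [lden] add [bag] -> 8 lines: xrugg shr bdm bag iscx shl lhfeg eeyzl
Hunk 4: at line 5 remove [shl,lhfeg] add [wdu,oab,hvcmt] -> 9 lines: xrugg shr bdm bag iscx wdu oab hvcmt eeyzl
Hunk 5: at line 1 remove [bdm,bag,iscx] add [ymy,cmsyj] -> 8 lines: xrugg shr ymy cmsyj wdu oab hvcmt eeyzl
Hunk 6: at line 2 remove [cmsyj,wdu,oab] add [gxm,xeq,ulr] -> 8 lines: xrugg shr ymy gxm xeq ulr hvcmt eeyzl
Hunk 7: at line 4 remove [xeq,ulr,hvcmt] add [fzihi] -> 6 lines: xrugg shr ymy gxm fzihi eeyzl
Final line count: 6

Answer: 6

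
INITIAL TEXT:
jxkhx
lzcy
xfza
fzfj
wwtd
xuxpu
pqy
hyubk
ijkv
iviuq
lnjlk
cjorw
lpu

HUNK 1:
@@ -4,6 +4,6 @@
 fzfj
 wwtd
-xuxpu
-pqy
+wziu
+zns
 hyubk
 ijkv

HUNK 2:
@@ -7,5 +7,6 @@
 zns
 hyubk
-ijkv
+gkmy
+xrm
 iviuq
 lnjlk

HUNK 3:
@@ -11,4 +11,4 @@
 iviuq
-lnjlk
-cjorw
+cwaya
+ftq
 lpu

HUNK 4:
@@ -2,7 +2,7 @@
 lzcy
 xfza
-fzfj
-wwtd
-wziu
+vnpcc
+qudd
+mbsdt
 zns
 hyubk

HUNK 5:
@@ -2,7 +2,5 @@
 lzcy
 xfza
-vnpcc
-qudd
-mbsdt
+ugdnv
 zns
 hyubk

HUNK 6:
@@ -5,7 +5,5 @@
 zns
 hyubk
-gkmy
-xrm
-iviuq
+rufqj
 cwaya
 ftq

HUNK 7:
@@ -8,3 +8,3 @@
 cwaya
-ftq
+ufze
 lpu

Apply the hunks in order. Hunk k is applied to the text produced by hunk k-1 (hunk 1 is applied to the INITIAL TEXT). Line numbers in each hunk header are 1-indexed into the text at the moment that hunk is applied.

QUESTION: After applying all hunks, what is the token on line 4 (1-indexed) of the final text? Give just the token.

Hunk 1: at line 4 remove [xuxpu,pqy] add [wziu,zns] -> 13 lines: jxkhx lzcy xfza fzfj wwtd wziu zns hyubk ijkv iviuq lnjlk cjorw lpu
Hunk 2: at line 7 remove [ijkv] add [gkmy,xrm] -> 14 lines: jxkhx lzcy xfza fzfj wwtd wziu zns hyubk gkmy xrm iviuq lnjlk cjorw lpu
Hunk 3: at line 11 remove [lnjlk,cjorw] add [cwaya,ftq] -> 14 lines: jxkhx lzcy xfza fzfj wwtd wziu zns hyubk gkmy xrm iviuq cwaya ftq lpu
Hunk 4: at line 2 remove [fzfj,wwtd,wziu] add [vnpcc,qudd,mbsdt] -> 14 lines: jxkhx lzcy xfza vnpcc qudd mbsdt zns hyubk gkmy xrm iviuq cwaya ftq lpu
Hunk 5: at line 2 remove [vnpcc,qudd,mbsdt] add [ugdnv] -> 12 lines: jxkhx lzcy xfza ugdnv zns hyubk gkmy xrm iviuq cwaya ftq lpu
Hunk 6: at line 5 remove [gkmy,xrm,iviuq] add [rufqj] -> 10 lines: jxkhx lzcy xfza ugdnv zns hyubk rufqj cwaya ftq lpu
Hunk 7: at line 8 remove [ftq] add [ufze] -> 10 lines: jxkhx lzcy xfza ugdnv zns hyubk rufqj cwaya ufze lpu
Final line 4: ugdnv

Answer: ugdnv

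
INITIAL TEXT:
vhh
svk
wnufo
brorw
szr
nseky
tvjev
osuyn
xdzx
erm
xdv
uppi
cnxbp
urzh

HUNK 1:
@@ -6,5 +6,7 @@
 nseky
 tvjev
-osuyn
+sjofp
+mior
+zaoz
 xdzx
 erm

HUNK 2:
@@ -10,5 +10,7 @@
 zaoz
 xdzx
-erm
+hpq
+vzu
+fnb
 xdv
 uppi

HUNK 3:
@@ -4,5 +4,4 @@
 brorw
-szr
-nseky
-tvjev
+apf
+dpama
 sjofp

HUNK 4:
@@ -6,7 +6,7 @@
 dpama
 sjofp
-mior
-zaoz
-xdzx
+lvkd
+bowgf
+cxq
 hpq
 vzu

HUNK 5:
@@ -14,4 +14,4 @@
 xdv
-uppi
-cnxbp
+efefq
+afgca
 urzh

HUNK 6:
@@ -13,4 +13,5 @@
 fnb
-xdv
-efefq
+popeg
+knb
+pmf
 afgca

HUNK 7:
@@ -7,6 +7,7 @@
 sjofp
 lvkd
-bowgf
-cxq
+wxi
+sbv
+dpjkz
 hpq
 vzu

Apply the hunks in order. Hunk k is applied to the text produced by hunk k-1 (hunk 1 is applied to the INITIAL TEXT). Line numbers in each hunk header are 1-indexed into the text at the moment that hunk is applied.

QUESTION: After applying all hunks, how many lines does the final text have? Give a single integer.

Hunk 1: at line 6 remove [osuyn] add [sjofp,mior,zaoz] -> 16 lines: vhh svk wnufo brorw szr nseky tvjev sjofp mior zaoz xdzx erm xdv uppi cnxbp urzh
Hunk 2: at line 10 remove [erm] add [hpq,vzu,fnb] -> 18 lines: vhh svk wnufo brorw szr nseky tvjev sjofp mior zaoz xdzx hpq vzu fnb xdv uppi cnxbp urzh
Hunk 3: at line 4 remove [szr,nseky,tvjev] add [apf,dpama] -> 17 lines: vhh svk wnufo brorw apf dpama sjofp mior zaoz xdzx hpq vzu fnb xdv uppi cnxbp urzh
Hunk 4: at line 6 remove [mior,zaoz,xdzx] add [lvkd,bowgf,cxq] -> 17 lines: vhh svk wnufo brorw apf dpama sjofp lvkd bowgf cxq hpq vzu fnb xdv uppi cnxbp urzh
Hunk 5: at line 14 remove [uppi,cnxbp] add [efefq,afgca] -> 17 lines: vhh svk wnufo brorw apf dpama sjofp lvkd bowgf cxq hpq vzu fnb xdv efefq afgca urzh
Hunk 6: at line 13 remove [xdv,efefq] add [popeg,knb,pmf] -> 18 lines: vhh svk wnufo brorw apf dpama sjofp lvkd bowgf cxq hpq vzu fnb popeg knb pmf afgca urzh
Hunk 7: at line 7 remove [bowgf,cxq] add [wxi,sbv,dpjkz] -> 19 lines: vhh svk wnufo brorw apf dpama sjofp lvkd wxi sbv dpjkz hpq vzu fnb popeg knb pmf afgca urzh
Final line count: 19

Answer: 19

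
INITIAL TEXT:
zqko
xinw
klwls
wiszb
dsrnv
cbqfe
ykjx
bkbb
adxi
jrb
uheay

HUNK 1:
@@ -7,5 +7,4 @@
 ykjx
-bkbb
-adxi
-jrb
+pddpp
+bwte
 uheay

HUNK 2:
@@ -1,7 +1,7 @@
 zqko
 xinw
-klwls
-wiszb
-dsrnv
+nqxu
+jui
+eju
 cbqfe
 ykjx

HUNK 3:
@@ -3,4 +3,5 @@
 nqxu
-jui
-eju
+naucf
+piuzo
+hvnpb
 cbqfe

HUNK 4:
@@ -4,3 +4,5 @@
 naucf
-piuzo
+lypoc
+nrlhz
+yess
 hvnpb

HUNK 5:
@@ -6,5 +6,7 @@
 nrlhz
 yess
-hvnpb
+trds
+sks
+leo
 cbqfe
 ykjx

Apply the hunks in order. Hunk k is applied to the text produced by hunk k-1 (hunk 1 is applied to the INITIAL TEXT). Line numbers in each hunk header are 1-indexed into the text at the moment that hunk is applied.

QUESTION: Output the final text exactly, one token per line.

Answer: zqko
xinw
nqxu
naucf
lypoc
nrlhz
yess
trds
sks
leo
cbqfe
ykjx
pddpp
bwte
uheay

Derivation:
Hunk 1: at line 7 remove [bkbb,adxi,jrb] add [pddpp,bwte] -> 10 lines: zqko xinw klwls wiszb dsrnv cbqfe ykjx pddpp bwte uheay
Hunk 2: at line 1 remove [klwls,wiszb,dsrnv] add [nqxu,jui,eju] -> 10 lines: zqko xinw nqxu jui eju cbqfe ykjx pddpp bwte uheay
Hunk 3: at line 3 remove [jui,eju] add [naucf,piuzo,hvnpb] -> 11 lines: zqko xinw nqxu naucf piuzo hvnpb cbqfe ykjx pddpp bwte uheay
Hunk 4: at line 4 remove [piuzo] add [lypoc,nrlhz,yess] -> 13 lines: zqko xinw nqxu naucf lypoc nrlhz yess hvnpb cbqfe ykjx pddpp bwte uheay
Hunk 5: at line 6 remove [hvnpb] add [trds,sks,leo] -> 15 lines: zqko xinw nqxu naucf lypoc nrlhz yess trds sks leo cbqfe ykjx pddpp bwte uheay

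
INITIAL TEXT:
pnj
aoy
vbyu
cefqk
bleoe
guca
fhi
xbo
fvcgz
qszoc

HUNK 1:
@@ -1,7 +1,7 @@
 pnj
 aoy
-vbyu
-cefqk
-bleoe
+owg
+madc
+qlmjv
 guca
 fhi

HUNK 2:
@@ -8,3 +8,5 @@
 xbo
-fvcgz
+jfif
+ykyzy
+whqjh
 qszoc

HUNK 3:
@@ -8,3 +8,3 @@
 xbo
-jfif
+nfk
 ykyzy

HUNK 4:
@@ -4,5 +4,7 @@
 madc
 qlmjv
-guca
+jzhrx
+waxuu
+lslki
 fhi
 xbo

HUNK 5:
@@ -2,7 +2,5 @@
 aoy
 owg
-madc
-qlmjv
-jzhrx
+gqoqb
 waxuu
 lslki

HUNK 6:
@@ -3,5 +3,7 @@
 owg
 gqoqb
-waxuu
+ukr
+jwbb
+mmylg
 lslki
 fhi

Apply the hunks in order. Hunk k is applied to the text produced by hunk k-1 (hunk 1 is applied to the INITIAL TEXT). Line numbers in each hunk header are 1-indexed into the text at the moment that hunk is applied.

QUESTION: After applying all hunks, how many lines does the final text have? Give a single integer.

Answer: 14

Derivation:
Hunk 1: at line 1 remove [vbyu,cefqk,bleoe] add [owg,madc,qlmjv] -> 10 lines: pnj aoy owg madc qlmjv guca fhi xbo fvcgz qszoc
Hunk 2: at line 8 remove [fvcgz] add [jfif,ykyzy,whqjh] -> 12 lines: pnj aoy owg madc qlmjv guca fhi xbo jfif ykyzy whqjh qszoc
Hunk 3: at line 8 remove [jfif] add [nfk] -> 12 lines: pnj aoy owg madc qlmjv guca fhi xbo nfk ykyzy whqjh qszoc
Hunk 4: at line 4 remove [guca] add [jzhrx,waxuu,lslki] -> 14 lines: pnj aoy owg madc qlmjv jzhrx waxuu lslki fhi xbo nfk ykyzy whqjh qszoc
Hunk 5: at line 2 remove [madc,qlmjv,jzhrx] add [gqoqb] -> 12 lines: pnj aoy owg gqoqb waxuu lslki fhi xbo nfk ykyzy whqjh qszoc
Hunk 6: at line 3 remove [waxuu] add [ukr,jwbb,mmylg] -> 14 lines: pnj aoy owg gqoqb ukr jwbb mmylg lslki fhi xbo nfk ykyzy whqjh qszoc
Final line count: 14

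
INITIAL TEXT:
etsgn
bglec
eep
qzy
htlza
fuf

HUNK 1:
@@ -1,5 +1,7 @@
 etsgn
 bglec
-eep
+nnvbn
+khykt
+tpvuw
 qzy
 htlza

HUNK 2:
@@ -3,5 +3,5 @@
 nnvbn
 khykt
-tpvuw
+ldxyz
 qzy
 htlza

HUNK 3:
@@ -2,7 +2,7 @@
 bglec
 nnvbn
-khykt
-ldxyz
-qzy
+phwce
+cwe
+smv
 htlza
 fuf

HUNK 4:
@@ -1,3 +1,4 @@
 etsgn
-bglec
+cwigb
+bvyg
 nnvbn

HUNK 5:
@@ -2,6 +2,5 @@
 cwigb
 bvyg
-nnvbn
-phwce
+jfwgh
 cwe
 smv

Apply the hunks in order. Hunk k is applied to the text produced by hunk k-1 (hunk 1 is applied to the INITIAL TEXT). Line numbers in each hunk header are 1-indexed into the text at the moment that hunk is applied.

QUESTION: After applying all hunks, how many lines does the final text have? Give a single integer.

Answer: 8

Derivation:
Hunk 1: at line 1 remove [eep] add [nnvbn,khykt,tpvuw] -> 8 lines: etsgn bglec nnvbn khykt tpvuw qzy htlza fuf
Hunk 2: at line 3 remove [tpvuw] add [ldxyz] -> 8 lines: etsgn bglec nnvbn khykt ldxyz qzy htlza fuf
Hunk 3: at line 2 remove [khykt,ldxyz,qzy] add [phwce,cwe,smv] -> 8 lines: etsgn bglec nnvbn phwce cwe smv htlza fuf
Hunk 4: at line 1 remove [bglec] add [cwigb,bvyg] -> 9 lines: etsgn cwigb bvyg nnvbn phwce cwe smv htlza fuf
Hunk 5: at line 2 remove [nnvbn,phwce] add [jfwgh] -> 8 lines: etsgn cwigb bvyg jfwgh cwe smv htlza fuf
Final line count: 8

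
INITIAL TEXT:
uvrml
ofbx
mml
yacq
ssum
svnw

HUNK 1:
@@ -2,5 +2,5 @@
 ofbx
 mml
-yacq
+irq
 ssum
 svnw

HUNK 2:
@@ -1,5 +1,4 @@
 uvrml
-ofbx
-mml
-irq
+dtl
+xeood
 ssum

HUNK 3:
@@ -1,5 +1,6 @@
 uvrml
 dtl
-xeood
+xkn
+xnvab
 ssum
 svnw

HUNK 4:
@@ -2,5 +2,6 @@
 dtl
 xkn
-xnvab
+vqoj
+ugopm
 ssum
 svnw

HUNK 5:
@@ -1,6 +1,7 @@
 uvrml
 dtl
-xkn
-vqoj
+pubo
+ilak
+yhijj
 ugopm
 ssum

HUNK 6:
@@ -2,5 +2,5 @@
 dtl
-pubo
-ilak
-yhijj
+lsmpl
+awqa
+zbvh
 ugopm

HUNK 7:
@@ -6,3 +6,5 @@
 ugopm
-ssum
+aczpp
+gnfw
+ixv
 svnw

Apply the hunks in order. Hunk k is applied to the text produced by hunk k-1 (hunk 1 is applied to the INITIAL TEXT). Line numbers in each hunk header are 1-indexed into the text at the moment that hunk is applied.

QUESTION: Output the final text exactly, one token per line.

Hunk 1: at line 2 remove [yacq] add [irq] -> 6 lines: uvrml ofbx mml irq ssum svnw
Hunk 2: at line 1 remove [ofbx,mml,irq] add [dtl,xeood] -> 5 lines: uvrml dtl xeood ssum svnw
Hunk 3: at line 1 remove [xeood] add [xkn,xnvab] -> 6 lines: uvrml dtl xkn xnvab ssum svnw
Hunk 4: at line 2 remove [xnvab] add [vqoj,ugopm] -> 7 lines: uvrml dtl xkn vqoj ugopm ssum svnw
Hunk 5: at line 1 remove [xkn,vqoj] add [pubo,ilak,yhijj] -> 8 lines: uvrml dtl pubo ilak yhijj ugopm ssum svnw
Hunk 6: at line 2 remove [pubo,ilak,yhijj] add [lsmpl,awqa,zbvh] -> 8 lines: uvrml dtl lsmpl awqa zbvh ugopm ssum svnw
Hunk 7: at line 6 remove [ssum] add [aczpp,gnfw,ixv] -> 10 lines: uvrml dtl lsmpl awqa zbvh ugopm aczpp gnfw ixv svnw

Answer: uvrml
dtl
lsmpl
awqa
zbvh
ugopm
aczpp
gnfw
ixv
svnw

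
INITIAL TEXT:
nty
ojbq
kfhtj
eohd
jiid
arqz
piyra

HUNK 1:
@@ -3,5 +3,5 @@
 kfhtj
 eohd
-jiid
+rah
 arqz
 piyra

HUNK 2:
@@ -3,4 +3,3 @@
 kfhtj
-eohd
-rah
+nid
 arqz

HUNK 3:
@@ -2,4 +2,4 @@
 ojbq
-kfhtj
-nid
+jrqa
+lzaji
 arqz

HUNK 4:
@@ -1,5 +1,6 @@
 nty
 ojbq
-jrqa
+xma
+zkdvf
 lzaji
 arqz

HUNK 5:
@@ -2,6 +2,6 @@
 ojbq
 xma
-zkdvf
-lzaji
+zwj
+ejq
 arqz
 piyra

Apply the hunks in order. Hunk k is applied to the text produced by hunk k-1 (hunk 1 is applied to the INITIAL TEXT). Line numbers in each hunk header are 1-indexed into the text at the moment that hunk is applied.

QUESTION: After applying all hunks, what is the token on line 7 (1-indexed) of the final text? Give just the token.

Hunk 1: at line 3 remove [jiid] add [rah] -> 7 lines: nty ojbq kfhtj eohd rah arqz piyra
Hunk 2: at line 3 remove [eohd,rah] add [nid] -> 6 lines: nty ojbq kfhtj nid arqz piyra
Hunk 3: at line 2 remove [kfhtj,nid] add [jrqa,lzaji] -> 6 lines: nty ojbq jrqa lzaji arqz piyra
Hunk 4: at line 1 remove [jrqa] add [xma,zkdvf] -> 7 lines: nty ojbq xma zkdvf lzaji arqz piyra
Hunk 5: at line 2 remove [zkdvf,lzaji] add [zwj,ejq] -> 7 lines: nty ojbq xma zwj ejq arqz piyra
Final line 7: piyra

Answer: piyra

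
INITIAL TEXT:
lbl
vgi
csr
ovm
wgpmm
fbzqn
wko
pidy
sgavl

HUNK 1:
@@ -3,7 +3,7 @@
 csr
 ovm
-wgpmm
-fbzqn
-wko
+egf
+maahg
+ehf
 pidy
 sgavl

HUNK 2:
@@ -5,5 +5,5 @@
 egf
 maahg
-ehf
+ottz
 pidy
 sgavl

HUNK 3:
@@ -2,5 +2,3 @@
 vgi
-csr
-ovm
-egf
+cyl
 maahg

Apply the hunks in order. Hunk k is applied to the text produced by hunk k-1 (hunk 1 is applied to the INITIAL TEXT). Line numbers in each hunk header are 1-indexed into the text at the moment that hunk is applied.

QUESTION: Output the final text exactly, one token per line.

Hunk 1: at line 3 remove [wgpmm,fbzqn,wko] add [egf,maahg,ehf] -> 9 lines: lbl vgi csr ovm egf maahg ehf pidy sgavl
Hunk 2: at line 5 remove [ehf] add [ottz] -> 9 lines: lbl vgi csr ovm egf maahg ottz pidy sgavl
Hunk 3: at line 2 remove [csr,ovm,egf] add [cyl] -> 7 lines: lbl vgi cyl maahg ottz pidy sgavl

Answer: lbl
vgi
cyl
maahg
ottz
pidy
sgavl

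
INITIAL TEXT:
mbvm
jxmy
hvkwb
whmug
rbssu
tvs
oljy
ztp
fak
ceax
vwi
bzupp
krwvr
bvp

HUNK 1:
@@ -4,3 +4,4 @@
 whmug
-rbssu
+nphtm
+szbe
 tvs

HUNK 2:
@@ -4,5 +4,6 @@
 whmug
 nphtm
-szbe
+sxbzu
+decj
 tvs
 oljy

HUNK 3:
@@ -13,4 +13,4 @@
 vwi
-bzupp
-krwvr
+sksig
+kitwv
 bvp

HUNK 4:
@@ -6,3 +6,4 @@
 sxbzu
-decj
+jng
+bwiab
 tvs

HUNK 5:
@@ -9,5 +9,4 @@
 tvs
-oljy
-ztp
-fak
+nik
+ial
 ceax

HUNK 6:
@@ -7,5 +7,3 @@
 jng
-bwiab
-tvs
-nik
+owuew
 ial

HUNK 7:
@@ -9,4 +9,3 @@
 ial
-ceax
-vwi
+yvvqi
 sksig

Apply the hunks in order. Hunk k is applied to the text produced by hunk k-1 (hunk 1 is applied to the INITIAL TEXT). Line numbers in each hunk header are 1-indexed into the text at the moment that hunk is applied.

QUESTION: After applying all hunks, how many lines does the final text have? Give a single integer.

Answer: 13

Derivation:
Hunk 1: at line 4 remove [rbssu] add [nphtm,szbe] -> 15 lines: mbvm jxmy hvkwb whmug nphtm szbe tvs oljy ztp fak ceax vwi bzupp krwvr bvp
Hunk 2: at line 4 remove [szbe] add [sxbzu,decj] -> 16 lines: mbvm jxmy hvkwb whmug nphtm sxbzu decj tvs oljy ztp fak ceax vwi bzupp krwvr bvp
Hunk 3: at line 13 remove [bzupp,krwvr] add [sksig,kitwv] -> 16 lines: mbvm jxmy hvkwb whmug nphtm sxbzu decj tvs oljy ztp fak ceax vwi sksig kitwv bvp
Hunk 4: at line 6 remove [decj] add [jng,bwiab] -> 17 lines: mbvm jxmy hvkwb whmug nphtm sxbzu jng bwiab tvs oljy ztp fak ceax vwi sksig kitwv bvp
Hunk 5: at line 9 remove [oljy,ztp,fak] add [nik,ial] -> 16 lines: mbvm jxmy hvkwb whmug nphtm sxbzu jng bwiab tvs nik ial ceax vwi sksig kitwv bvp
Hunk 6: at line 7 remove [bwiab,tvs,nik] add [owuew] -> 14 lines: mbvm jxmy hvkwb whmug nphtm sxbzu jng owuew ial ceax vwi sksig kitwv bvp
Hunk 7: at line 9 remove [ceax,vwi] add [yvvqi] -> 13 lines: mbvm jxmy hvkwb whmug nphtm sxbzu jng owuew ial yvvqi sksig kitwv bvp
Final line count: 13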